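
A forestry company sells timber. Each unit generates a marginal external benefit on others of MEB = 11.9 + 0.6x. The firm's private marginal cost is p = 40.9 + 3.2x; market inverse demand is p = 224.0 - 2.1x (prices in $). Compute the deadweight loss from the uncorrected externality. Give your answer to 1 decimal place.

Market equilibrium (private): 40.9 + 3.2x = 224.0 - 2.1x → x_m = 34.5472.
Social marginal cost = private MC − MEB = 29.0 + 2.6x.
Set SMC = demand: 29.0 + 2.6x = 224.0 - 2.1x → x* = 41.4894.
Between x* and x_m the wedge demand − SMC runs linearly from 0 to MEB(x_m), so the loss is a triangle.
DWL = ½ × 6.9422 × 32.6283 = 113.2561.

DWL = $113.3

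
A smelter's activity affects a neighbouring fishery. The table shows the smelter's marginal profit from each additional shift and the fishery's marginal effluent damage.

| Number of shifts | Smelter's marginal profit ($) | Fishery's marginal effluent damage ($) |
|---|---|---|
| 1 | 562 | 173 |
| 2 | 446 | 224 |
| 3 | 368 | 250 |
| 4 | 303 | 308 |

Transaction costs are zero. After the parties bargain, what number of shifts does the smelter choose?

3

Bargaining reaches the level where marginal profit last exceeds marginal effluent damage.
That holds through level 3 (368 ≥ 250) but not at 4 (303 < 308).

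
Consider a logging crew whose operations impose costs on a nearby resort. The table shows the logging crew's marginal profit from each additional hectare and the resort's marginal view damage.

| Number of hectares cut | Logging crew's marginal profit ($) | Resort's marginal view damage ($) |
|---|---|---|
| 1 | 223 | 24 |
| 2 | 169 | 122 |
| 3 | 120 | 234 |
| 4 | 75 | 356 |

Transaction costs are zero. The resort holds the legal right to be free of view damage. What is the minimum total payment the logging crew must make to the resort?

Efficient level: marginal profit ≥ marginal view damage through level 2, so k* = 2.
With the resort holding the right, the logging crew must at least compensate total damage at k*: 24 + 122 = 146.

$146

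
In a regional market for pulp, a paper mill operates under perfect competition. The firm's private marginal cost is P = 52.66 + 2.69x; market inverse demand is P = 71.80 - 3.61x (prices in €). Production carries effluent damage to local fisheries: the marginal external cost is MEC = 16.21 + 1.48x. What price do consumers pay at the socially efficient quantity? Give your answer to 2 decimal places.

P = €70.44

Social marginal cost = private MC + MEC = 68.87 + 4.17x.
Set SMC = demand: 68.87 + 4.17x = 71.80 - 3.61x → x* = 0.3766.
Consumer price on the demand curve at x*: 71.80 − 3.61×0.3766 = 70.4405.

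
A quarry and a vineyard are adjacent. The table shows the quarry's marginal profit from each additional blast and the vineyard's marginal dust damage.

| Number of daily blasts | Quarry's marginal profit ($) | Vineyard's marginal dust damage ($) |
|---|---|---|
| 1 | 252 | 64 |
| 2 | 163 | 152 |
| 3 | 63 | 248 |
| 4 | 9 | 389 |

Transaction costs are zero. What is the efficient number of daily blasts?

Bargaining reaches the level where marginal profit last exceeds marginal dust damage.
That holds through level 2 (163 ≥ 152) but not at 3 (63 < 248).

2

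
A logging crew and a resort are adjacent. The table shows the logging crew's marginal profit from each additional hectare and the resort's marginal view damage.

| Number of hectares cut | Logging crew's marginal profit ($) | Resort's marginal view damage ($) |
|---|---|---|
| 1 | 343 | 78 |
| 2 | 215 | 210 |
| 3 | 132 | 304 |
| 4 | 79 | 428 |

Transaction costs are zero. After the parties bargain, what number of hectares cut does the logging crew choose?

2

Bargaining reaches the level where marginal profit last exceeds marginal view damage.
That holds through level 2 (215 ≥ 210) but not at 3 (132 < 304).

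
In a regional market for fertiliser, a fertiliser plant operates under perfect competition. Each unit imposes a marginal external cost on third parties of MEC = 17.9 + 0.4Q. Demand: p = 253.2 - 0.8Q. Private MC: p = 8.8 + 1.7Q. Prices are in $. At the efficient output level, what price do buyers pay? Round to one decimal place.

P = $190.7

Social marginal cost = private MC + MEC = 26.7 + 2.1Q.
Set SMC = demand: 26.7 + 2.1Q = 253.2 - 0.8Q → Q* = 78.1034.
Consumer price on the demand curve at Q*: 253.2 − 0.8×78.1034 = 190.7173.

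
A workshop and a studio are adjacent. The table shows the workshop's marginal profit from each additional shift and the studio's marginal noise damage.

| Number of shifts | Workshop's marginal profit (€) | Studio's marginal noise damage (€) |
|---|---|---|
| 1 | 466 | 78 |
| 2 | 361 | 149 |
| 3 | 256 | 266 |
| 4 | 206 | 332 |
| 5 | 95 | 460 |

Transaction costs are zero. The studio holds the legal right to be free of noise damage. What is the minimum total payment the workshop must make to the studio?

€227

Efficient level: marginal profit ≥ marginal noise damage through level 2, so k* = 2.
With the studio holding the right, the workshop must at least compensate total damage at k*: 78 + 149 = 227.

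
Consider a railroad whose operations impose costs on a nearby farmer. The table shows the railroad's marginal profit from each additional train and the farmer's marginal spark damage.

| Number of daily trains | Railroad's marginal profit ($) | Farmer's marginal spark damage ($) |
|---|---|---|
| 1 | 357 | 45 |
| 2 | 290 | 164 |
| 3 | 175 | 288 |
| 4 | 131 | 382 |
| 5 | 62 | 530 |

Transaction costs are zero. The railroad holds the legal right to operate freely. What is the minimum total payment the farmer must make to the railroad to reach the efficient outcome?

$368

Left alone the railroad would choose level 5 (marginal profit stays positive).
Efficient level: k* = 2 (marginal profit ≥ marginal spark damage through 2).
The farmer must at least cover the railroad's forgone profit from cutting 5→2: 175 + 131 + 62 = 368.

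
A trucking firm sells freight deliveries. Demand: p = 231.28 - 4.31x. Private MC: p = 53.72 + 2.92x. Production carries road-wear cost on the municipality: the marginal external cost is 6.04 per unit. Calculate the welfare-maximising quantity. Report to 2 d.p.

x* = 23.72

Social marginal cost = private MC + MEC = 59.76 + 2.92x.
Set SMC = demand: 59.76 + 2.92x = 231.28 - 4.31x → x* = 23.7234.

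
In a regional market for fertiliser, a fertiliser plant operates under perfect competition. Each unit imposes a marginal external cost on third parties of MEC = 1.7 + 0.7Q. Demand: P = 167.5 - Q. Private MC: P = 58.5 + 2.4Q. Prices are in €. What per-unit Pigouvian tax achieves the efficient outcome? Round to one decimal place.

tax = €20.0 per unit

Social marginal cost = private MC + MEC = 60.2 + 3.1Q.
Set SMC = demand: 60.2 + 3.1Q = 167.5 - Q → Q* = 26.1707.
The Pigouvian tax equals MEC at Q*: 1.7 + 0.7×26.1707 = 20.0195.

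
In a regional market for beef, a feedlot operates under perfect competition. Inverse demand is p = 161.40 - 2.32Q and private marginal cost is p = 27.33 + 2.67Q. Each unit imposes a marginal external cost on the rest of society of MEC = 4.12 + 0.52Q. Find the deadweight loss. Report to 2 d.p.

DWL = 29.70

Market equilibrium (private): 27.33 + 2.67Q = 161.40 - 2.32Q → Q_m = 26.8677.
Social marginal cost = private MC + MEC = 31.45 + 3.19Q.
Set SMC = demand: 31.45 + 3.19Q = 161.40 - 2.32Q → Q* = 23.5844.
The welfare-loss triangle has base |Q_m − Q*| and height MEC(Q_m) (the vertical gap between SMC and demand is zero at Q* and MEC at Q_m).
DWL = ½ × 3.2833 × 18.0912 = 29.6994.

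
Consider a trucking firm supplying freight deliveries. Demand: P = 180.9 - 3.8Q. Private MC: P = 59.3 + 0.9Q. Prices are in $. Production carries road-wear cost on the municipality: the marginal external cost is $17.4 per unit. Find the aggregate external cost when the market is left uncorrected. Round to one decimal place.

Market equilibrium (private): 59.3 + 0.9Q = 180.9 - 3.8Q → Q_m = 25.8723.
Total external cost = MEC × Q_m = 17.4 × 25.8723 = 450.1780.

$450.2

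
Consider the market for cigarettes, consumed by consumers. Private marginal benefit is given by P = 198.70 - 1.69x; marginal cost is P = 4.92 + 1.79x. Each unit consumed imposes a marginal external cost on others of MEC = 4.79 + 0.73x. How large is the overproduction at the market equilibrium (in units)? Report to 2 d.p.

10.79 units

Market equilibrium (private): 4.92 + 1.79x = 198.70 - 1.69x → x_m = 55.6839.
Social marginal benefit = demand − MEC = 193.91 - 2.42x.
Set SMB = MC: 193.91 - 2.42x = 4.92 + 1.79x → x* = 44.8907.
Gap = |55.6839 − 44.8907| = 10.7932.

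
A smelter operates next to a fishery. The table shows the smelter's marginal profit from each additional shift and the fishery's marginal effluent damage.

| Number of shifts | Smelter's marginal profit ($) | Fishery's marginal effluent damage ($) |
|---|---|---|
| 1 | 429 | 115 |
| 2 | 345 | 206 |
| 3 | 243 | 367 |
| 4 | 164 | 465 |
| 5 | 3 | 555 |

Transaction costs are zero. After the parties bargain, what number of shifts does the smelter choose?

2

Bargaining reaches the level where marginal profit last exceeds marginal effluent damage.
That holds through level 2 (345 ≥ 206) but not at 3 (243 < 367).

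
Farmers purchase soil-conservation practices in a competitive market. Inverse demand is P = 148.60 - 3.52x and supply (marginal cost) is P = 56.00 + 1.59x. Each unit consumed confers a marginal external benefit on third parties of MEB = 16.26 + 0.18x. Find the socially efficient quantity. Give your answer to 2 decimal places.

x* = 22.08

Social marginal benefit = demand + MEB = 164.86 - 3.34x.
Set SMB = MC: 164.86 - 3.34x = 56.00 + 1.59x → x* = 22.0811.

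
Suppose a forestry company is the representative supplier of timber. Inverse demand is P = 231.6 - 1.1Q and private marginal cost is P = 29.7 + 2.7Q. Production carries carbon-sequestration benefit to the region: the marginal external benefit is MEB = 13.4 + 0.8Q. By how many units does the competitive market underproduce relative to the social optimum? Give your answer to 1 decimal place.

18.6 units

Market equilibrium (private): 29.7 + 2.7Q = 231.6 - 1.1Q → Q_m = 53.1316.
Social marginal cost = private MC − MEB = 16.3 + 1.9Q.
Set SMC = demand: 16.3 + 1.9Q = 231.6 - 1.1Q → Q* = 71.7667.
Gap = |53.1316 − 71.7667| = 18.6351.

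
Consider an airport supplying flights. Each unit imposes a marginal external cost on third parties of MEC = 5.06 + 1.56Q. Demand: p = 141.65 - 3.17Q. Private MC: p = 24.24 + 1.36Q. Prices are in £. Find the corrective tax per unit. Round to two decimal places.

tax = £33.84 per unit

Social marginal cost = private MC + MEC = 29.30 + 2.92Q.
Set SMC = demand: 29.30 + 2.92Q = 141.65 - 3.17Q → Q* = 18.4483.
The Pigouvian tax equals MEC at Q*: 5.06 + 1.56×18.4483 = 33.8393.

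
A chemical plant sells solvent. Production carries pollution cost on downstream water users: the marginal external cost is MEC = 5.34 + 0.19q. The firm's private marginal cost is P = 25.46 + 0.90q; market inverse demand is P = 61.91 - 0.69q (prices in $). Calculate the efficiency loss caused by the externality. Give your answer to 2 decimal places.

DWL = $26.41

Market equilibrium (private): 25.46 + 0.90q = 61.91 - 0.69q → q_m = 22.9245.
Social marginal cost = private MC + MEC = 30.80 + 1.09q.
Set SMC = demand: 30.80 + 1.09q = 61.91 - 0.69q → q* = 17.4775.
Height of the DWL triangle at q_m is SMC(q_m) − demand(q_m) = MEC(q_m) = 9.6957.
DWL = ½ × 5.4470 × 9.6957 = 26.4062.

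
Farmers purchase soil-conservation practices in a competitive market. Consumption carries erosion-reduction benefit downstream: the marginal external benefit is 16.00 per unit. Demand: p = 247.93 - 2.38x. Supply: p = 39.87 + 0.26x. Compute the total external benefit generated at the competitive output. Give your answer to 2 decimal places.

Market equilibrium (private): 39.87 + 0.26x = 247.93 - 2.38x → x_m = 78.8106.
Total external benefit = MEB × x_m = 16.00 × 78.8106 = 1260.9696.

1260.97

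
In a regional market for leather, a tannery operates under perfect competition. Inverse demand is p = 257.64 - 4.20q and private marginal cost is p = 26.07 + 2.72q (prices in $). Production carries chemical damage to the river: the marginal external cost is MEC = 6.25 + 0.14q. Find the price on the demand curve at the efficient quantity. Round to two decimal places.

P = $123.60

Social marginal cost = private MC + MEC = 32.32 + 2.86q.
Set SMC = demand: 32.32 + 2.86q = 257.64 - 4.20q → q* = 31.9150.
Consumer price on the demand curve at q*: 257.64 − 4.20×31.9150 = 123.5970.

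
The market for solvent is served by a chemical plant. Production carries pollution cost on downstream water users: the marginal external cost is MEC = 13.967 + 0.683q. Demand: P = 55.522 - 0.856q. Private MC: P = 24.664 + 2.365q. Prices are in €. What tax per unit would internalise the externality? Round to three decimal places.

Social marginal cost = private MC + MEC = 38.631 + 3.048q.
Set SMC = demand: 38.631 + 3.048q = 55.522 - 0.856q → q* = 4.3266.
The Pigouvian tax equals MEC at q*: 13.967 + 0.683×4.3266 = 16.9221.

tax = €16.922 per unit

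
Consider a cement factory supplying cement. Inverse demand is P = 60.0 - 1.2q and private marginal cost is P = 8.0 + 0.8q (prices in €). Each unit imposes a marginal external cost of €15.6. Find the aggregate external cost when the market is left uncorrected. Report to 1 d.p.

€405.6

Market equilibrium (private): 8.0 + 0.8q = 60.0 - 1.2q → q_m = 26.0000.
Total external cost = MEC × q_m = 15.6 × 26.0000 = 405.6000.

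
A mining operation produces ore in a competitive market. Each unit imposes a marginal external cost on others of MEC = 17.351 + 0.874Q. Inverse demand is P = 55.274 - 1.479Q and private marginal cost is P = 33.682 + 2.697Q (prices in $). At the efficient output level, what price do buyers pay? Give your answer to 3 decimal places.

Social marginal cost = private MC + MEC = 51.033 + 3.571Q.
Set SMC = demand: 51.033 + 3.571Q = 55.274 - 1.479Q → Q* = 0.8398.
Consumer price on the demand curve at Q*: 55.274 − 1.479×0.8398 = 54.0319.

P = $54.032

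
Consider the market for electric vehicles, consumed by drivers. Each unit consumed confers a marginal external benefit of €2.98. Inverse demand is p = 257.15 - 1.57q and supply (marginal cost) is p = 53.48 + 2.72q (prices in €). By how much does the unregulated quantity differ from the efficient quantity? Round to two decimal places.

Market equilibrium (private): 53.48 + 2.72q = 257.15 - 1.57q → q_m = 47.4755.
Social marginal benefit = demand + MEB = 260.13 - 1.57q.
Set SMB = MC: 260.13 - 1.57q = 53.48 + 2.72q → q* = 48.1702.
Gap = |47.4755 − 48.1702| = 0.6947.

0.69 units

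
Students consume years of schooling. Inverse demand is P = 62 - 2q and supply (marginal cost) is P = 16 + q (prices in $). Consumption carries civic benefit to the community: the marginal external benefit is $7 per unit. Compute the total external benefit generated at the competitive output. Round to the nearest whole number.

$107

Market equilibrium (private): 16 + q = 62 - 2q → q_m = 15.3333.
Total external benefit = MEB × q_m = 7 × 15.3333 = 107.3331.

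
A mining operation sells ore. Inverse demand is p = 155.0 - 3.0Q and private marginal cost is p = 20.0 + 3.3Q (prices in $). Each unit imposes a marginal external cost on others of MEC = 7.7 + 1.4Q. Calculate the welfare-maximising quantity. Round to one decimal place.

Q* = 16.5

Social marginal cost = private MC + MEC = 27.7 + 4.7Q.
Set SMC = demand: 27.7 + 4.7Q = 155.0 - 3.0Q → Q* = 16.5325.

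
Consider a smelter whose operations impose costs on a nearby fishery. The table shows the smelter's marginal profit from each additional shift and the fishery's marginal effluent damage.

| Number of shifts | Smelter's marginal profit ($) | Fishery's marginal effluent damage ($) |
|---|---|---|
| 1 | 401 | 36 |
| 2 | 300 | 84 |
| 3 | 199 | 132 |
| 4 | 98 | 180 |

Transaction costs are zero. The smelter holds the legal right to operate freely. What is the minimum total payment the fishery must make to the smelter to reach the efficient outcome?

Left alone the smelter would choose level 4 (marginal profit stays positive).
Efficient level: k* = 3 (marginal profit ≥ marginal effluent damage through 3).
The fishery must at least cover the smelter's forgone profit from cutting 4→3: 98 = 98.

$98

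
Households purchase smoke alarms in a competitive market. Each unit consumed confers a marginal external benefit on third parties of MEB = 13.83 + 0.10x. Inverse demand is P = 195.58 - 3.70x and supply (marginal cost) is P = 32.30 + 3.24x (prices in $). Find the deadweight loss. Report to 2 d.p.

DWL = $19.14

Market equilibrium (private): 32.30 + 3.24x = 195.58 - 3.70x → x_m = 23.5274.
Social marginal benefit = demand + MEB = 209.41 - 3.60x.
Set SMB = MC: 209.41 - 3.60x = 32.30 + 3.24x → x* = 25.8933.
Height of the DWL triangle at x_m is SMB(x_m) − MC(x_m) = MEB(x_m) = 16.1827.
DWL = ½ × 2.3659 × 16.1827 = 19.1433.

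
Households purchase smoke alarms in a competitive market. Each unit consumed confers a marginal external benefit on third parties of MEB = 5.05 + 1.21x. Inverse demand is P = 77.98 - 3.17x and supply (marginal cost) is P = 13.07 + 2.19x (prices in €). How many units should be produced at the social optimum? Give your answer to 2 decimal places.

x* = 16.86

Social marginal benefit = demand + MEB = 83.03 - 1.96x.
Set SMB = MC: 83.03 - 1.96x = 13.07 + 2.19x → x* = 16.8578.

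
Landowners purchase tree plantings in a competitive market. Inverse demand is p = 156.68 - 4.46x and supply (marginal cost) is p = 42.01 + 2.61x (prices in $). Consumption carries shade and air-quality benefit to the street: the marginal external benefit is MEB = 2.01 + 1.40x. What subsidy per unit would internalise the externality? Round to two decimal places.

Social marginal benefit = demand + MEB = 158.69 - 3.06x.
Set SMB = MC: 158.69 - 3.06x = 42.01 + 2.61x → x* = 20.5785.
The Pigouvian subsidy equals MEB at x*: 2.01 + 1.40×20.5785 = 30.8199.

subsidy = $30.82 per unit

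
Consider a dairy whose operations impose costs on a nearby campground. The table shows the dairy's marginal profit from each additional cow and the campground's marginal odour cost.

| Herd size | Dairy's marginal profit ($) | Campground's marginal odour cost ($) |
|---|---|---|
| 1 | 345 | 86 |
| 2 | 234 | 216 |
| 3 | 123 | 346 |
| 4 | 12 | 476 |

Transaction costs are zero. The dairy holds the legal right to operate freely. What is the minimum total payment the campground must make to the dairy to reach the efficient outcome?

$135

Left alone the dairy would choose level 4 (marginal profit stays positive).
Efficient level: k* = 2 (marginal profit ≥ marginal odour cost through 2).
The campground must at least cover the dairy's forgone profit from cutting 4→2: 123 + 12 = 135.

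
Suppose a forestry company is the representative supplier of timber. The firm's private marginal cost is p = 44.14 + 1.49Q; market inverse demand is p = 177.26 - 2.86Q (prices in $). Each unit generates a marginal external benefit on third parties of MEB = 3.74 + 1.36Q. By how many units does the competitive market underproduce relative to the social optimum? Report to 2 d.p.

Market equilibrium (private): 44.14 + 1.49Q = 177.26 - 2.86Q → Q_m = 30.6023.
Social marginal cost = private MC − MEB = 40.40 + 0.13Q.
Set SMC = demand: 40.40 + 0.13Q = 177.26 - 2.86Q → Q* = 45.7726.
Gap = |30.6023 − 45.7726| = 15.1703.

15.17 units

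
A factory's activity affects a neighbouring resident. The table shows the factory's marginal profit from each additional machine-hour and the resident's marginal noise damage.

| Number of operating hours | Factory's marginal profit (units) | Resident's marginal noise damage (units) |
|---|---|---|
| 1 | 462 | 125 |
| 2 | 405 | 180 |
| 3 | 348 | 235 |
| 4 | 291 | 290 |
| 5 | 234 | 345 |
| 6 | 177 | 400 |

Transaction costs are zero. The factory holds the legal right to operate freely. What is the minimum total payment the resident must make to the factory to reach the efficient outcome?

411

Left alone the factory would choose level 6 (marginal profit stays positive).
Efficient level: k* = 4 (marginal profit ≥ marginal noise damage through 4).
The resident must at least cover the factory's forgone profit from cutting 6→4: 234 + 177 = 411.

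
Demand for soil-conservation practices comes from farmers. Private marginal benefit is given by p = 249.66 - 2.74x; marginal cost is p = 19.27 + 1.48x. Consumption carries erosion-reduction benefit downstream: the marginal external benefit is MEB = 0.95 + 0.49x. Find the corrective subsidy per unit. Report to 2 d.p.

Social marginal benefit = demand + MEB = 250.61 - 2.25x.
Set SMB = MC: 250.61 - 2.25x = 19.27 + 1.48x → x* = 62.0214.
The Pigouvian subsidy equals MEB at x*: 0.95 + 0.49×62.0214 = 31.3405.

subsidy = 31.34 per unit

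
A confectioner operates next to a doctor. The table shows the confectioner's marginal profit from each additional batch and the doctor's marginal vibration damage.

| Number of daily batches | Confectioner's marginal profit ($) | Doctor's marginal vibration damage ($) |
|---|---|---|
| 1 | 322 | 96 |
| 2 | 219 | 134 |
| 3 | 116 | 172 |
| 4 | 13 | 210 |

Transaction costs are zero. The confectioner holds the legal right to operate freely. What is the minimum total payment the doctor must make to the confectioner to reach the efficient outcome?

$129

Left alone the confectioner would choose level 4 (marginal profit stays positive).
Efficient level: k* = 2 (marginal profit ≥ marginal vibration damage through 2).
The doctor must at least cover the confectioner's forgone profit from cutting 4→2: 116 + 13 = 129.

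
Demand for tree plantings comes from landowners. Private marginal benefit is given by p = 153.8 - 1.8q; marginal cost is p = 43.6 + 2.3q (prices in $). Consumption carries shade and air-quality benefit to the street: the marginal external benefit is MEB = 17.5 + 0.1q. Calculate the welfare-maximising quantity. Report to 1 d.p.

Social marginal benefit = demand + MEB = 171.3 - 1.7q.
Set SMB = MC: 171.3 - 1.7q = 43.6 + 2.3q → q* = 31.9250.

q* = 31.9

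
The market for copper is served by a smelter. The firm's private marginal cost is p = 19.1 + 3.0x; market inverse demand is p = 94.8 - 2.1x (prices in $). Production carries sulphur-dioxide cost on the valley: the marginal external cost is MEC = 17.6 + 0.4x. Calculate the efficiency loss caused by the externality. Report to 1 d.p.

DWL = $50.4

Market equilibrium (private): 19.1 + 3.0x = 94.8 - 2.1x → x_m = 14.8431.
Social marginal cost = private MC + MEC = 36.7 + 3.4x.
Set SMC = demand: 36.7 + 3.4x = 94.8 - 2.1x → x* = 10.5636.
Between x* and x_m the wedge SMC − demand runs linearly from 0 to MEC(x_m), so the loss is a triangle.
DWL = ½ × 4.2795 × 23.5373 = 50.3639.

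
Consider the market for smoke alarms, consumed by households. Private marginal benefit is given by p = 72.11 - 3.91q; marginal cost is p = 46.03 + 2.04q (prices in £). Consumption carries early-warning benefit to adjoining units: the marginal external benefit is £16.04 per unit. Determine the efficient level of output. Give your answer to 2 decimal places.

q* = 7.08

Social marginal benefit = demand + MEB = 88.15 - 3.91q.
Set SMB = MC: 88.15 - 3.91q = 46.03 + 2.04q → q* = 7.0790.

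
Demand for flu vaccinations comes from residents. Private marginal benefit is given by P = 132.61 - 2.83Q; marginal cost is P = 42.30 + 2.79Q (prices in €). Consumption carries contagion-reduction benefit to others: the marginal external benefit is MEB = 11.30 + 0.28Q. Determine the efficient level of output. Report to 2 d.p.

Q* = 19.03

Social marginal benefit = demand + MEB = 143.91 - 2.55Q.
Set SMB = MC: 143.91 - 2.55Q = 42.30 + 2.79Q → Q* = 19.0281.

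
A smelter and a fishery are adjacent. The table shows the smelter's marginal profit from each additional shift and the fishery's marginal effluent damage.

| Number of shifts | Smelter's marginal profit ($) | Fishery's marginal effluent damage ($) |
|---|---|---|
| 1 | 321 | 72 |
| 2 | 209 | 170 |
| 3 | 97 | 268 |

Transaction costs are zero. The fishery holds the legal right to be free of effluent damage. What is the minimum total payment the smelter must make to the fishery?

$242

Efficient level: marginal profit ≥ marginal effluent damage through level 2, so k* = 2.
With the fishery holding the right, the smelter must at least compensate total damage at k*: 72 + 170 = 242.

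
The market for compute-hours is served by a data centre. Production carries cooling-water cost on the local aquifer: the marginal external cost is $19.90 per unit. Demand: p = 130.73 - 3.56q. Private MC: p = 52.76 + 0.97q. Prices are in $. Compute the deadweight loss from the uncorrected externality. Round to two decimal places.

DWL = $43.71

Market equilibrium (private): 52.76 + 0.97q = 130.73 - 3.56q → q_m = 17.2119.
Social marginal cost = private MC + MEC = 72.66 + 0.97q.
Set SMC = demand: 72.66 + 0.97q = 130.73 - 3.56q → q* = 12.8190.
Between q* and q_m the wedge SMC − demand runs linearly from 0 to MEC(q_m), so the loss is a triangle.
DWL = ½ × 4.3929 × 19.9000 = 43.7094.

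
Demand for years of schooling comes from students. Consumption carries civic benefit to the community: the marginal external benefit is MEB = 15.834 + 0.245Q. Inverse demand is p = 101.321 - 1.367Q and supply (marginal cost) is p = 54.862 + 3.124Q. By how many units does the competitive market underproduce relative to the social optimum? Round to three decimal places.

4.326 units

Market equilibrium (private): 54.862 + 3.124Q = 101.321 - 1.367Q → Q_m = 10.3449.
Social marginal benefit = demand + MEB = 117.155 - 1.122Q.
Set SMB = MC: 117.155 - 1.122Q = 54.862 + 3.124Q → Q* = 14.6710.
Gap = |10.3449 − 14.6710| = 4.3261.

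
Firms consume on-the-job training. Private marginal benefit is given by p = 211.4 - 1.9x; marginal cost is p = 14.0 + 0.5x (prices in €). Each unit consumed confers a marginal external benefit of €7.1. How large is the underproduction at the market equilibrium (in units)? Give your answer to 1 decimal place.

3.0 units

Market equilibrium (private): 14.0 + 0.5x = 211.4 - 1.9x → x_m = 82.2500.
Social marginal benefit = demand + MEB = 218.5 - 1.9x.
Set SMB = MC: 218.5 - 1.9x = 14.0 + 0.5x → x* = 85.2083.
Gap = |82.2500 − 85.2083| = 2.9583.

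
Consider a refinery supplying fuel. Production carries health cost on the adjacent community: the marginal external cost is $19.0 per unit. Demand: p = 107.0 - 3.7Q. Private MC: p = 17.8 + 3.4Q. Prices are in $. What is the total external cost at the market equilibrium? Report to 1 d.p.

$238.7

Market equilibrium (private): 17.8 + 3.4Q = 107.0 - 3.7Q → Q_m = 12.5634.
Total external cost = MEC × Q_m = 19.0 × 12.5634 = 238.7046.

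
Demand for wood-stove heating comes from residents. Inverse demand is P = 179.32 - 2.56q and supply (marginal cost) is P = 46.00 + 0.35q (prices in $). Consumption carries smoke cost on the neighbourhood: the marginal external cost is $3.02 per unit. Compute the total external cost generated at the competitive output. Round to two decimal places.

Market equilibrium (private): 46.00 + 0.35q = 179.32 - 2.56q → q_m = 45.8144.
Total external cost = MEC × q_m = 3.02 × 45.8144 = 138.3595.

$138.36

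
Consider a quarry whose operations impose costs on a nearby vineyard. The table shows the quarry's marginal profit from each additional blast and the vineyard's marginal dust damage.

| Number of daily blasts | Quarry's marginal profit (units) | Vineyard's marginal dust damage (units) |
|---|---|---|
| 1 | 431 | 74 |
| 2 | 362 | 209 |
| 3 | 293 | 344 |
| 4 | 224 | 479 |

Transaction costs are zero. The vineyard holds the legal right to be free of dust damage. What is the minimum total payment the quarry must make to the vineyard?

Efficient level: marginal profit ≥ marginal dust damage through level 2, so k* = 2.
With the vineyard holding the right, the quarry must at least compensate total damage at k*: 74 + 209 = 283.

283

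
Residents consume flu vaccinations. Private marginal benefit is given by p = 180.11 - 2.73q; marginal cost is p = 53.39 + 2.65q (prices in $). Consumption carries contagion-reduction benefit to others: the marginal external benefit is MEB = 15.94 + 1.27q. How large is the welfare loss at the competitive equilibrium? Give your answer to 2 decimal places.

DWL = $255.78

Market equilibrium (private): 53.39 + 2.65q = 180.11 - 2.73q → q_m = 23.5539.
Social marginal benefit = demand + MEB = 196.05 - 1.46q.
Set SMB = MC: 196.05 - 1.46q = 53.39 + 2.65q → q* = 34.7105.
The welfare-loss triangle has base |q_m − q*| and height MEB(q_m) (the vertical gap between SMB and MC is zero at q* and MEB at q_m).
DWL = ½ × 11.1566 × 45.8535 = 255.7846.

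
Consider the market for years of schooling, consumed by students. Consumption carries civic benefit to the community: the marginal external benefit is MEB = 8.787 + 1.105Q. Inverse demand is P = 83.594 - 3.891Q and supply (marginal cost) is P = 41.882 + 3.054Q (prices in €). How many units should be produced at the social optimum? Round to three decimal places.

Social marginal benefit = demand + MEB = 92.381 - 2.786Q.
Set SMB = MC: 92.381 - 2.786Q = 41.882 + 3.054Q → Q* = 8.6471.

Q* = 8.647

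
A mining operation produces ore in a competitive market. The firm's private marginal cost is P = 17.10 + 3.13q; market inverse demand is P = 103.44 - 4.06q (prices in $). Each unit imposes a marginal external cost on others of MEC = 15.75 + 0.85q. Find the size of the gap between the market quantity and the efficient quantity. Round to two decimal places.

Market equilibrium (private): 17.10 + 3.13q = 103.44 - 4.06q → q_m = 12.0083.
Social marginal cost = private MC + MEC = 32.85 + 3.98q.
Set SMC = demand: 32.85 + 3.98q = 103.44 - 4.06q → q* = 8.7799.
Gap = |12.0083 − 8.7799| = 3.2284.

3.23 units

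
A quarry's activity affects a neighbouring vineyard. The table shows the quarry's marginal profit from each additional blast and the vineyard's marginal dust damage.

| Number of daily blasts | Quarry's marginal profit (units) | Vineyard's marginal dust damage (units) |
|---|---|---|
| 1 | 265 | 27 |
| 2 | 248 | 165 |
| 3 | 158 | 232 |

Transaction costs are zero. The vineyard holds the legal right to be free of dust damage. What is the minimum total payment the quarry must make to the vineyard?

192

Efficient level: marginal profit ≥ marginal dust damage through level 2, so k* = 2.
With the vineyard holding the right, the quarry must at least compensate total damage at k*: 27 + 165 = 192.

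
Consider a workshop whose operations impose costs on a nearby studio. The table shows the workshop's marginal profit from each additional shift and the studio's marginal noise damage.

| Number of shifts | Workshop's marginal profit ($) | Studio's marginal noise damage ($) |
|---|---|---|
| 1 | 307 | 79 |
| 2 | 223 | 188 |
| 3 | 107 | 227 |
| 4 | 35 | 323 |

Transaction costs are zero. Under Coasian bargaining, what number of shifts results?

Bargaining reaches the level where marginal profit last exceeds marginal noise damage.
That holds through level 2 (223 ≥ 188) but not at 3 (107 < 227).

2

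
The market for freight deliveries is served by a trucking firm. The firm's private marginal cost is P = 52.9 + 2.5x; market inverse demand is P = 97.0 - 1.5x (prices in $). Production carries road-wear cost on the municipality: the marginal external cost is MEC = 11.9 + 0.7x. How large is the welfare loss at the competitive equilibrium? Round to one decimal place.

Market equilibrium (private): 52.9 + 2.5x = 97.0 - 1.5x → x_m = 11.0250.
Social marginal cost = private MC + MEC = 64.8 + 3.2x.
Set SMC = demand: 64.8 + 3.2x = 97.0 - 1.5x → x* = 6.8511.
The welfare-loss triangle has base |x_m − x*| and height MEC(x_m) (the vertical gap between SMC and demand is zero at x* and MEC at x_m).
DWL = ½ × 4.1739 × 19.6175 = 40.9407.

DWL = $40.9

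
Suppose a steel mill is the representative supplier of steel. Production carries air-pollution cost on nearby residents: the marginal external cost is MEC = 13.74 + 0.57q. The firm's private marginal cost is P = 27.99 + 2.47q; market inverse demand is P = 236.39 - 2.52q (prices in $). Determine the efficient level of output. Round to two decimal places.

Social marginal cost = private MC + MEC = 41.73 + 3.04q.
Set SMC = demand: 41.73 + 3.04q = 236.39 - 2.52q → q* = 35.0108.

q* = 35.01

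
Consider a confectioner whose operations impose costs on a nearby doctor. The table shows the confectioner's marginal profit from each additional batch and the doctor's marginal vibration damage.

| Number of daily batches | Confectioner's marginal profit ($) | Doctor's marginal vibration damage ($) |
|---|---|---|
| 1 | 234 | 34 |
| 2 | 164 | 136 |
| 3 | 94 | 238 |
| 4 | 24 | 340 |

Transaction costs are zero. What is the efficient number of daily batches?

2

Bargaining reaches the level where marginal profit last exceeds marginal vibration damage.
That holds through level 2 (164 ≥ 136) but not at 3 (94 < 238).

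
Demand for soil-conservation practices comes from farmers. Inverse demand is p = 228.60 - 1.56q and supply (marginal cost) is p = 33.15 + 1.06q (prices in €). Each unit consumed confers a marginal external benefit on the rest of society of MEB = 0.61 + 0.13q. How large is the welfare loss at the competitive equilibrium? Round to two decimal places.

DWL = €21.34

Market equilibrium (private): 33.15 + 1.06q = 228.60 - 1.56q → q_m = 74.5992.
Social marginal benefit = demand + MEB = 229.21 - 1.43q.
Set SMB = MC: 229.21 - 1.43q = 33.15 + 1.06q → q* = 78.7390.
Between q* and q_m the wedge SMB − MC runs linearly from 0 to MEB(q_m), so the loss is a triangle.
DWL = ½ × 4.1398 × 10.3079 = 21.3363.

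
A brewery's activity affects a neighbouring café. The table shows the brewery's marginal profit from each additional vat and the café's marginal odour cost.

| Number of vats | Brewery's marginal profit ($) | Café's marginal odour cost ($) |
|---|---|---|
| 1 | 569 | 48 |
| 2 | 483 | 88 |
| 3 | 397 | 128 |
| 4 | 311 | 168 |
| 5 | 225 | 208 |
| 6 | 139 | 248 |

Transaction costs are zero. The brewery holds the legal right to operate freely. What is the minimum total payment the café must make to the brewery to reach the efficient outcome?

Left alone the brewery would choose level 6 (marginal profit stays positive).
Efficient level: k* = 5 (marginal profit ≥ marginal odour cost through 5).
The café must at least cover the brewery's forgone profit from cutting 6→5: 139 = 139.

$139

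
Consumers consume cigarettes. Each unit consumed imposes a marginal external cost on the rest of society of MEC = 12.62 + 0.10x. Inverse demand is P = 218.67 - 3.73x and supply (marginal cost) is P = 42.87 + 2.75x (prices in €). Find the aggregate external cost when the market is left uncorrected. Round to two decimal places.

€379.18

Market equilibrium (private): 42.87 + 2.75x = 218.67 - 3.73x → x_m = 27.1296.
Total external cost = ∫₀^{x_m} (12.62 + 0.10x) dx = 12.62×27.1296 + ½×0.10×27.1296² = 379.1763.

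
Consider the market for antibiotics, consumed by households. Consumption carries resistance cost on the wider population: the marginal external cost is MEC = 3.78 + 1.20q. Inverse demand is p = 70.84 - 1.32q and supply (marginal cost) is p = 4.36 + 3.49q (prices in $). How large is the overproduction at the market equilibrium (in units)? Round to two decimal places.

3.39 units

Market equilibrium (private): 4.36 + 3.49q = 70.84 - 1.32q → q_m = 13.8212.
Social marginal benefit = demand − MEC = 67.06 - 2.52q.
Set SMB = MC: 67.06 - 2.52q = 4.36 + 3.49q → q* = 10.4326.
Gap = |13.8212 − 10.4326| = 3.3886.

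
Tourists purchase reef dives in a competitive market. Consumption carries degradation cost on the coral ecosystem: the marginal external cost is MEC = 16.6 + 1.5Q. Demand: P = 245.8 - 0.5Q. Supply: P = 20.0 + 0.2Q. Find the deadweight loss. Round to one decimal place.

Market equilibrium (private): 20.0 + 0.2Q = 245.8 - 0.5Q → Q_m = 322.5714.
Social marginal benefit = demand − MEC = 229.2 - 2.0Q.
Set SMB = MC: 229.2 - 2.0Q = 20.0 + 0.2Q → Q* = 95.0909.
Height of the DWL triangle at Q_m is MC(Q_m) − SMB(Q_m) = MEC(Q_m) = 500.4571.
DWL = ½ × 227.4805 × 500.4571 = 56922.1157.

DWL = 56922.1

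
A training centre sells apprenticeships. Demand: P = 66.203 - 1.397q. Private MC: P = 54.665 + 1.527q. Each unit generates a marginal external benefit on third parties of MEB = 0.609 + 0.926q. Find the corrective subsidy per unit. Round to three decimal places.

subsidy = 6.239 per unit

Social marginal cost = private MC − MEB = 54.056 + 0.601q.
Set SMC = demand: 54.056 + 0.601q = 66.203 - 1.397q → q* = 6.0796.
The Pigouvian subsidy equals MEB at q*: 0.609 + 0.926×6.0796 = 6.2387.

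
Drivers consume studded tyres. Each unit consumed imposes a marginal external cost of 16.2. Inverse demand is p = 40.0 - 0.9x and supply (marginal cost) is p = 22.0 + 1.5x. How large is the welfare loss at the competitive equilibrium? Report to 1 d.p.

Market equilibrium (private): 22.0 + 1.5x = 40.0 - 0.9x → x_m = 7.5000.
Social marginal benefit = demand − MEC = 23.8 - 0.9x.
Set SMB = MC: 23.8 - 0.9x = 22.0 + 1.5x → x* = 0.7500.
The loss is the area between SMB and MC from x* to x_m; with linear curves that's a triangle of height MEC(x_m).
DWL = ½ × 6.7500 × 16.2000 = 54.6750.

DWL = 54.7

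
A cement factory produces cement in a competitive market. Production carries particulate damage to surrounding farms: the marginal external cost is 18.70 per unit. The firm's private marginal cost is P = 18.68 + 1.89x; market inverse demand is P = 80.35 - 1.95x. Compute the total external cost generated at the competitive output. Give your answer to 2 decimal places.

300.32

Market equilibrium (private): 18.68 + 1.89x = 80.35 - 1.95x → x_m = 16.0599.
Total external cost = MEC × x_m = 18.70 × 16.0599 = 300.3201.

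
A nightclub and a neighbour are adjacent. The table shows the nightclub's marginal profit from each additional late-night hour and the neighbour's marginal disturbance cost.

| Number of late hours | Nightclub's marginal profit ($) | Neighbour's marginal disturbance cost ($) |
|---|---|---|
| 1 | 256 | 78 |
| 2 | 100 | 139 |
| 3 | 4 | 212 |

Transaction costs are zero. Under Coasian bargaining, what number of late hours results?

Bargaining reaches the level where marginal profit last exceeds marginal disturbance cost.
That holds through level 1 (256 ≥ 78) but not at 2 (100 < 139).

1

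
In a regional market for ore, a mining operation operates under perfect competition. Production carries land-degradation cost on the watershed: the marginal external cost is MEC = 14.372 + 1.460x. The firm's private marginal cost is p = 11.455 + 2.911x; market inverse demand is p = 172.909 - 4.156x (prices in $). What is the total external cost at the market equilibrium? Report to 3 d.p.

Market equilibrium (private): 11.455 + 2.911x = 172.909 - 4.156x → x_m = 22.8462.
Total external cost = ∫₀^{x_m} (14.372 + 1.460x) dx = 14.372×22.8462 + ½×1.460×22.8462² = 709.3683.

$709.368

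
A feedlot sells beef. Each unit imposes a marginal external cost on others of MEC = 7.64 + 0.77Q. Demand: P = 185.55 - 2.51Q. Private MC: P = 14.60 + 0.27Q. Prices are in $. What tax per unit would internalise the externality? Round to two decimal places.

tax = $43.06 per unit

Social marginal cost = private MC + MEC = 22.24 + 1.04Q.
Set SMC = demand: 22.24 + 1.04Q = 185.55 - 2.51Q → Q* = 46.0028.
The Pigouvian tax equals MEC at Q*: 7.64 + 0.77×46.0028 = 43.0622.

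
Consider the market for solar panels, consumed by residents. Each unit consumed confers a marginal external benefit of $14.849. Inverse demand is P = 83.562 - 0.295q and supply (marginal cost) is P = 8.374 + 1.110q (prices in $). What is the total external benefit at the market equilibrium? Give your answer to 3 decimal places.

Market equilibrium (private): 8.374 + 1.110q = 83.562 - 0.295q → q_m = 53.5146.
Total external benefit = MEB × q_m = 14.849 × 53.5146 = 794.6383.

$794.638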